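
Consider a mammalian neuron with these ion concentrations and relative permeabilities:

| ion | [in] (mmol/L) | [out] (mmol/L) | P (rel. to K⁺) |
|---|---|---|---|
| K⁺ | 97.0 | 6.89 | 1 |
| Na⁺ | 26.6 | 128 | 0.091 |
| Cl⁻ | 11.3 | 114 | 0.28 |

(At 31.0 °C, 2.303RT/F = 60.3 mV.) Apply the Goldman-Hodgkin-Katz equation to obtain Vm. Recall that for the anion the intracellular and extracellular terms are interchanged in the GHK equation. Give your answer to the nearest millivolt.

Vm = 60.3 · log₁₀[(Σ P·[cation]ₒ + Σ P·[anion]ᵢ) / (Σ P·[cation]ᵢ + Σ P·[anion]ₒ)]
Numerator = 1×6.89 + 0.091×128 + 0.28×11.3 = 21.7
Denominator = 1×97.0 + 0.091×26.6 + 0.28×114 = 131.3
Vm = 60.3 · log₁₀(0.16523) = 60.3 × (-0.7819) = -47.15 mV

-47 mV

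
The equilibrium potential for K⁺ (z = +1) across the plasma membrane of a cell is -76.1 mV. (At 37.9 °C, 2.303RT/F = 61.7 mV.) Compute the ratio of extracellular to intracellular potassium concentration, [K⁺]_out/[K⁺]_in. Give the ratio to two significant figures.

0.058

log₁₀([out]/[in]) = E·z/(61.7) = -76.1 × 1 / 61.7 = -1.2334
[out]/[in] = 10^(-1.2334) = 0.05843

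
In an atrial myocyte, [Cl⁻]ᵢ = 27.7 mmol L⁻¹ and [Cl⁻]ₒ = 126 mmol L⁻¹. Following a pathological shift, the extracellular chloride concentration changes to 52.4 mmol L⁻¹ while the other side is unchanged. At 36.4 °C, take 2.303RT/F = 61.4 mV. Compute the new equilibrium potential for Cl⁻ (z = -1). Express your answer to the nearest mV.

-17 mV

After the shift: [Cl⁻]_out = 52.4, [Cl⁻]_in = 27.7 mmol L⁻¹.
E_new = (61.4/-1)·log₁₀(52.4/27.7) = -61.40 · (0.2769) = -17.00 mV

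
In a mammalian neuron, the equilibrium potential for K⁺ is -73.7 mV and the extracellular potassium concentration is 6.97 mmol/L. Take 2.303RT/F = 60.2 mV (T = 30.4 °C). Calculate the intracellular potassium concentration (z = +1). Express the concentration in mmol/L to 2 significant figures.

120 mmol/L

Nernst: E = (60.2/1) · log₁₀([out]/[in]), so log₁₀([out]/[in]) = -73.7 × 1 / 60.2 = -1.2243.
[out]/[in] = 10^(-1.2243) = 0.05967.
[in] = 6.97 / 0.05967 = 116.8 mmol/L.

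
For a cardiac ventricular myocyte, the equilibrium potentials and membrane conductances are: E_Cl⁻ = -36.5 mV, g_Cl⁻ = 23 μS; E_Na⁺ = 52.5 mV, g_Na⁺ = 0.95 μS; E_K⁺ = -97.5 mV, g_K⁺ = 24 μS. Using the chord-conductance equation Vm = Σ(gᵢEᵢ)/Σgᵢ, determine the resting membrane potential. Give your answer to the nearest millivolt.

Σ gᵢEᵢ = 23·(-36.5) + 0.95·(52.5) + 24·(-97.5) = -3129.62
Σ gᵢ = 23 + 0.95 + 24 = 47.95
Vm = -3129.62 / 47.95 = -65.27 mV

-65 mV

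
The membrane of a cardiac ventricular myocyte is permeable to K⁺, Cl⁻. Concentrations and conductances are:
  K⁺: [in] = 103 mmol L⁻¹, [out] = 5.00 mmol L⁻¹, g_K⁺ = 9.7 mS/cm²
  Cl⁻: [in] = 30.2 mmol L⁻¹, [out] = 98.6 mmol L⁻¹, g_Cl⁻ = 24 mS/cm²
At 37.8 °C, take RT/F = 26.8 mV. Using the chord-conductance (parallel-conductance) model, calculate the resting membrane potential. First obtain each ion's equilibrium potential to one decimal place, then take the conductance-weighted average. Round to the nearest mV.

-46 mV

E_K⁺ = (26.8/1)·ln(5.00/103) = -81.1 mV
E_Cl⁻ = (26.8/-1)·ln(98.6/30.2) = -31.7 mV
Vm = (Σ gᵢEᵢ)/(Σ gᵢ) = (9.7·-81.1 + 24·-31.7) / (9.7 + 24)
= -1547.47 / 33.7 = -45.92 mV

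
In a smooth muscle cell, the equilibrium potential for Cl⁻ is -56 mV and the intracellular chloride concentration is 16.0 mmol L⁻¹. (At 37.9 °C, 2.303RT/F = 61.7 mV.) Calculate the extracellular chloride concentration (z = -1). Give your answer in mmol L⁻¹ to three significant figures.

129 mmol L⁻¹

Nernst: E = (61.7/-1) · log₁₀([out]/[in]), so log₁₀([out]/[in]) = -56.0 × -1 / 61.7 = 0.9076.
[out]/[in] = 10^(0.9076) = 8.084.
[out] = 8.084 × 16.0 = 129.3 mmol L⁻¹.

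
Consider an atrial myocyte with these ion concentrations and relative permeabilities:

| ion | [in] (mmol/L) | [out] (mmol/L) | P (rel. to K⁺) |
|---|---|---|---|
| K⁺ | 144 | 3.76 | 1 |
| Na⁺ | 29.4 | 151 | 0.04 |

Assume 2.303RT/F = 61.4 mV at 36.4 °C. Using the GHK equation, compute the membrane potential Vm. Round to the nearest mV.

-72 mV

Vm = 61.4 · log₁₀[(Σ P·[cation]ₒ + Σ P·[anion]ᵢ) / (Σ P·[cation]ᵢ + Σ P·[anion]ₒ)]
Numerator = 1×3.76 + 0.04×151 = 9.8
Denominator = 1×144 + 0.04×29.4 = 145.2
Vm = 61.4 · log₁₀(0.067504) = 61.4 × (-1.1707) = -71.88 mV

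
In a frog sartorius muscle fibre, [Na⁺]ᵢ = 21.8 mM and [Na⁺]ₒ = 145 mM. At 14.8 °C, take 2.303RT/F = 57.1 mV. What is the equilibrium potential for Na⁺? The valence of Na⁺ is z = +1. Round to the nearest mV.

47 mV

E = (57.1/z) · log₁₀([Na⁺]_out/[Na⁺]_in) with z = +1.
= (57.1/1) · log₁₀(145/21.8) = 57.10 · log₁₀(6.651)
= 57.10 · (0.8229) = 46.99 mV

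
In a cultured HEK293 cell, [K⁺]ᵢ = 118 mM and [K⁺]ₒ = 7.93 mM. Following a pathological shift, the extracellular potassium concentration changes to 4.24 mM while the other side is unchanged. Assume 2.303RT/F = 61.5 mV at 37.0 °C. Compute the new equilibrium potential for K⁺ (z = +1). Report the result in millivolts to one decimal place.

-88.8 mV

After the shift: [K⁺]_out = 4.24, [K⁺]_in = 118 mM.
E_new = (61.5/1)·log₁₀(4.24/118) = 61.50 · (-1.4445) = -88.84 mV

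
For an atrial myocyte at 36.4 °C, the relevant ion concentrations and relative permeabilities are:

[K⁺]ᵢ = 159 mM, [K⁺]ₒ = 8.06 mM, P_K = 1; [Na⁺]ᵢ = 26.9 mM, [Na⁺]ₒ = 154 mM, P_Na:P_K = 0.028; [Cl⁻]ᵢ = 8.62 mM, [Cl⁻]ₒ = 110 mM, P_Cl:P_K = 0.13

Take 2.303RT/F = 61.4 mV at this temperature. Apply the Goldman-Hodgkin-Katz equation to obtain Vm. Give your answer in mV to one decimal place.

Vm = 61.4 · log₁₀[(Σ P·[cation]ₒ + Σ P·[anion]ᵢ) / (Σ P·[cation]ᵢ + Σ P·[anion]ₒ)]
Numerator = 1×8.06 + 0.028×154 + 0.13×8.62 = 13.49
Denominator = 1×159 + 0.028×26.9 + 0.13×110 = 174.1
Vm = 61.4 · log₁₀(0.07752) = 61.4 × (-1.1106) = -68.19 mV

-68.2 mV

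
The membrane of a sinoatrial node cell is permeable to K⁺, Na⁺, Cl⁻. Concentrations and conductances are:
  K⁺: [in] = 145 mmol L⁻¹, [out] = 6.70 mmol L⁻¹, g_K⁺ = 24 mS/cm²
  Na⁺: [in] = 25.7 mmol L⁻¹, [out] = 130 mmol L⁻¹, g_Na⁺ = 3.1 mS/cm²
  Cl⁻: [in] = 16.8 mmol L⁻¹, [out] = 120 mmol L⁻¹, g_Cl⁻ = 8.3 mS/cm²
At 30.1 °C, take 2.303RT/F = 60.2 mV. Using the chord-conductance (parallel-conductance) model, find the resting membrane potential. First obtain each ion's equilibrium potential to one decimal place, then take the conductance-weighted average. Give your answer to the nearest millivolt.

-63 mV

E_K⁺ = (60.2/1)·log₁₀(6.70/145) = -80.4 mV
E_Na⁺ = (60.2/1)·log₁₀(130/25.7) = 42.4 mV
E_Cl⁻ = (60.2/-1)·log₁₀(120/16.8) = -51.4 mV
Vm = (Σ gᵢEᵢ)/(Σ gᵢ) = (24·-80.4 + 3.1·42.4 + 8.3·-51.4) / (24 + 3.1 + 8.3)
= -2224.78 / 35.4 = -62.85 mV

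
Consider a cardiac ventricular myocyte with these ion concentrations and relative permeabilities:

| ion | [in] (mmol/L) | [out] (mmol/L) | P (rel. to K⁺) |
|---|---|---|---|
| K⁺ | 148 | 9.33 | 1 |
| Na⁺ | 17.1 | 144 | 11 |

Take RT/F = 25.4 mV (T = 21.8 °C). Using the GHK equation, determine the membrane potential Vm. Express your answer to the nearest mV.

40 mV

Vm = 25.4 · ln[(Σ P·[cation]ₒ + Σ P·[anion]ᵢ) / (Σ P·[cation]ᵢ + Σ P·[anion]ₒ)]
Numerator = 1×9.33 + 11×144 = 1593
Denominator = 1×148 + 11×17.1 = 336.1
Vm = 25.4 · ln(4.7406) = 25.4 × (1.5562) = 39.53 mV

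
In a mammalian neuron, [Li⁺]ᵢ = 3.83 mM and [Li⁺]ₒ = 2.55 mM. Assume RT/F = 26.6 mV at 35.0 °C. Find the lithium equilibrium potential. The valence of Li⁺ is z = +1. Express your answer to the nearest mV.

E = (26.6/z) · ln([Li⁺]_out/[Li⁺]_in) with z = +1.
= (26.6/1) · ln(2.55/3.83) = 26.60 · ln(0.6658)
= 26.60 · (-0.4068) = -10.82 mV

-11 mV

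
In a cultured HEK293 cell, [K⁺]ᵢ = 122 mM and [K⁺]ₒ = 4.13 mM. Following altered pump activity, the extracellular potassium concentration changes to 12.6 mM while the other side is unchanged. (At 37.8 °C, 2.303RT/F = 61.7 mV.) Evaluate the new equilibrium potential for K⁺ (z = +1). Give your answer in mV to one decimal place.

-60.8 mV

After the shift: [K⁺]_out = 12.6, [K⁺]_in = 122 mM.
E_new = (61.7/1)·log₁₀(12.6/122) = 61.70 · (-0.9860) = -60.84 mV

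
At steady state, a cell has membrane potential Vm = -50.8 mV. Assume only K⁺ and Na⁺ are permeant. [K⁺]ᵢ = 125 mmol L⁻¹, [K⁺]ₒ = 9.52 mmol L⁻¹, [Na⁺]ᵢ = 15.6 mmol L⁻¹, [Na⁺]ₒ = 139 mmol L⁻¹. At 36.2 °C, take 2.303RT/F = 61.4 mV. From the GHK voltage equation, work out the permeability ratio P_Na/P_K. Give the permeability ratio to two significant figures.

Let α = P_Na/P_K. GHK: Vm = 61.4·log₁₀[(Kₒ + α·Naₒ)/(Kᵢ + α·Naᵢ)].
10^(Vm/61.4) = 10^(-50.8/61.4) = 0.14881
So 0.14881·(Kᵢ + α·Naᵢ) = Kₒ + α·Naₒ → α = (0.14881·125.0 − 9.52) / (139.0 − 0.14881·15.6)
α = (18.6 − 9.52) / (139.0 − 2.321) = 9.082/136.7 = 0.06644

0.066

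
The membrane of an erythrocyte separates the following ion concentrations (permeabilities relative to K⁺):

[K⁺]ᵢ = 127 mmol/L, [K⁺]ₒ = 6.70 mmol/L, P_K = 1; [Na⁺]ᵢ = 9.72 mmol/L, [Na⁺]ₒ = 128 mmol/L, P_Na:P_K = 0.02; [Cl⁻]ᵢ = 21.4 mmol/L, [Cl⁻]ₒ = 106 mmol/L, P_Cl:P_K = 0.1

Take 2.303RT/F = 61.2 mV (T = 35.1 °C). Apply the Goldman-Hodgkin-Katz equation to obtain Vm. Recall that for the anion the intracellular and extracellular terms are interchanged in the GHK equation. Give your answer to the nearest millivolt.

Vm = 61.2 · log₁₀[(Σ P·[cation]ₒ + Σ P·[anion]ᵢ) / (Σ P·[cation]ᵢ + Σ P·[anion]ₒ)]
Numerator = 1×6.70 + 0.02×128 + 0.1×21.4 = 11.4
Denominator = 1×127 + 0.02×9.72 + 0.1×106 = 137.8
Vm = 61.2 · log₁₀(0.082732) = 61.2 × (-1.0823) = -66.24 mV

-66 mV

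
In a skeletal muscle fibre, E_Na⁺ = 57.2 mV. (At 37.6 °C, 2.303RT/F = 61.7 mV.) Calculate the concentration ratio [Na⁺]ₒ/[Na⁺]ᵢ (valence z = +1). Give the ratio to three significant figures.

log₁₀([out]/[in]) = E·z/(61.7) = 57.2 × 1 / 61.7 = 0.9271
[out]/[in] = 10^(0.9271) = 8.454

8.45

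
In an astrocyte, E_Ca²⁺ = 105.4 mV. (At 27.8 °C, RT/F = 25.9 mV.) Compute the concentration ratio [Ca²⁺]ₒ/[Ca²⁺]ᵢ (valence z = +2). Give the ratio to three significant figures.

3430

ln([out]/[in]) = E·z/(25.9) = 105.4 × 2 / 25.9 = 8.1390
[out]/[in] = e^(8.1390) = 3425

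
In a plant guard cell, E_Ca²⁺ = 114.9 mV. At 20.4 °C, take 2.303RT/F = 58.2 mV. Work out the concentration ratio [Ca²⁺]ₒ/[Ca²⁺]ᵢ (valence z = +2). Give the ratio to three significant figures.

log₁₀([out]/[in]) = E·z/(58.2) = 114.9 × 2 / 58.2 = 3.9485
[out]/[in] = 10^(3.9485) = 8881

8880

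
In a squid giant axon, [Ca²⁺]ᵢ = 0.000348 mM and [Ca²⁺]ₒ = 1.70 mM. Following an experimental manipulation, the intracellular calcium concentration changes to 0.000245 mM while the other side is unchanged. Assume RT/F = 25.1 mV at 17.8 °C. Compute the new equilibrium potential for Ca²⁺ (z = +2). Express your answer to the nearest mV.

After the shift: [Ca²⁺]_out = 1.70, [Ca²⁺]_in = 0.000245 mM.
E_new = (25.1/2)·ln(1.70/0.000245) = 12.55 · (8.8449) = 111.00 mV

111 mV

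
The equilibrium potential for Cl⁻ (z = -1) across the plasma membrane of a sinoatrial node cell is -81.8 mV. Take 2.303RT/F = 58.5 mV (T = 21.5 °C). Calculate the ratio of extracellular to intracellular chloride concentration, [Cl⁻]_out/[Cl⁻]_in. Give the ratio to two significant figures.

25

log₁₀([out]/[in]) = E·z/(58.5) = -81.8 × -1 / 58.5 = 1.3983
[out]/[in] = 10^(1.3983) = 25.02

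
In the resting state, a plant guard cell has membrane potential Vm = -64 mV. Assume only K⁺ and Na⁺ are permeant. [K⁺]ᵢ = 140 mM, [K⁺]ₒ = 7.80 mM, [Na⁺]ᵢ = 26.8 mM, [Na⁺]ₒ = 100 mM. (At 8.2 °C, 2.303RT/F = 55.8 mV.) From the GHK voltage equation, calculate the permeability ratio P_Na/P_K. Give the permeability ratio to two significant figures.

Let α = P_Na/P_K. GHK: Vm = 55.8·log₁₀[(Kₒ + α·Naₒ)/(Kᵢ + α·Naᵢ)].
10^(Vm/55.8) = 10^(-64.0/55.8) = 0.071293
So 0.071293·(Kᵢ + α·Naᵢ) = Kₒ + α·Naₒ → α = (0.071293·140.0 − 7.8) / (100.0 − 0.071293·26.8)
α = (9.981 − 7.8) / (100.0 − 1.911) = 2.181/98.09 = 0.02223

0.022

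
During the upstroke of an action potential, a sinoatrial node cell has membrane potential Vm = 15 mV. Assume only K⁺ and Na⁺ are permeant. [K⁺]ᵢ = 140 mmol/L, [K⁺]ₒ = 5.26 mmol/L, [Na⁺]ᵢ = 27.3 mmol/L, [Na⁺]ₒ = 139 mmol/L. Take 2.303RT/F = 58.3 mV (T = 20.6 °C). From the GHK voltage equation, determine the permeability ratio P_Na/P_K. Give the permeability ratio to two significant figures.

Let α = P_Na/P_K. GHK: Vm = 58.3·log₁₀[(Kₒ + α·Naₒ)/(Kᵢ + α·Naᵢ)].
10^(Vm/58.3) = 10^(15.0/58.3) = 1.8084
So 1.8084·(Kᵢ + α·Naᵢ) = Kₒ + α·Naₒ → α = (1.8084·140.0 − 5.26) / (139.0 − 1.8084·27.3)
α = (253.2 − 5.26) / (139.0 − 49.37) = 247.9/89.63 = 2.766

2.8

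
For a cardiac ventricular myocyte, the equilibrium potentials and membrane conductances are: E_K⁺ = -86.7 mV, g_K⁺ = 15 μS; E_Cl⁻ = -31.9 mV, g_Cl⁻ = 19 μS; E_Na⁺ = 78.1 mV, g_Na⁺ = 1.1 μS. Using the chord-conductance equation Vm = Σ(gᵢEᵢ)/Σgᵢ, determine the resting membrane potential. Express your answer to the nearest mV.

Σ gᵢEᵢ = 15·(-86.7) + 19·(-31.9) + 1.1·(78.1) = -1820.69
Σ gᵢ = 15 + 19 + 1.1 = 35.1
Vm = -1820.69 / 35.1 = -51.87 mV

-52 mV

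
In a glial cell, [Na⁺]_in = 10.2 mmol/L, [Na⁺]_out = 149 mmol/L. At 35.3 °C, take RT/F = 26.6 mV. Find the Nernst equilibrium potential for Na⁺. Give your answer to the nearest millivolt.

E = (26.6/z) · ln([Na⁺]_out/[Na⁺]_in) with z = +1.
= (26.6/1) · ln(149/10.2) = 26.60 · ln(14.61)
= 26.60 · (2.6816) = 71.33 mV

71 mV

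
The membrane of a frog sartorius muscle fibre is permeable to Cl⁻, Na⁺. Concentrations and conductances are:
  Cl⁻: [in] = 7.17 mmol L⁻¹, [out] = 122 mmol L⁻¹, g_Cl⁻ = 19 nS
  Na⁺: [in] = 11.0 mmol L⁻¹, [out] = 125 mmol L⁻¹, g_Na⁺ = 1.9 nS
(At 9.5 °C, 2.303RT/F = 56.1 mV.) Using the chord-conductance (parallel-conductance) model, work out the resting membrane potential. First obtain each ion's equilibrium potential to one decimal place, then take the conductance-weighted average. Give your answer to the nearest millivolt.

-57 mV

E_Cl⁻ = (56.1/-1)·log₁₀(122/7.17) = -69.1 mV
E_Na⁺ = (56.1/1)·log₁₀(125/11.0) = 59.2 mV
Vm = (Σ gᵢEᵢ)/(Σ gᵢ) = (19·-69.1 + 1.9·59.2) / (19 + 1.9)
= -1200.42 / 20.9 = -57.44 mV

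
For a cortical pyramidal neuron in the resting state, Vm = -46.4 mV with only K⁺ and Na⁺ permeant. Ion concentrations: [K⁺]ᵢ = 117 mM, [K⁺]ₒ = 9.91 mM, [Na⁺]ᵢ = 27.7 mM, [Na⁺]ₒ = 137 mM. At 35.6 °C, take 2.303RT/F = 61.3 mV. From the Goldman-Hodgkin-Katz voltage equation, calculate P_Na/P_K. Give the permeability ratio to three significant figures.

Let α = P_Na/P_K. GHK: Vm = 61.3·log₁₀[(Kₒ + α·Naₒ)/(Kᵢ + α·Naᵢ)].
10^(Vm/61.3) = 10^(-46.4/61.3) = 0.17501
So 0.17501·(Kᵢ + α·Naᵢ) = Kₒ + α·Naₒ → α = (0.17501·117.0 − 9.91) / (137.0 − 0.17501·27.7)
α = (20.48 − 9.91) / (137.0 − 4.848) = 10.57/132.2 = 0.07996

0.0800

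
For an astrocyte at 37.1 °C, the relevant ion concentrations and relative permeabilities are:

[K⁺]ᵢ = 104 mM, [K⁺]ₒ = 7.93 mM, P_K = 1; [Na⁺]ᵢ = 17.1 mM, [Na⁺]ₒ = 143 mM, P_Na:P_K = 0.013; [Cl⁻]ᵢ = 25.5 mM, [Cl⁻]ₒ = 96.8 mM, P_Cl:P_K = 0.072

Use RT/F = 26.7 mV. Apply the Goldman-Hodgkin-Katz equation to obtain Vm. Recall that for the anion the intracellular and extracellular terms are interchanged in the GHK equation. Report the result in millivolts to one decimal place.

Vm = 26.7 · ln[(Σ P·[cation]ₒ + Σ P·[anion]ᵢ) / (Σ P·[cation]ᵢ + Σ P·[anion]ₒ)]
Numerator = 1×7.93 + 0.013×143 + 0.072×25.5 = 11.62
Denominator = 1×104 + 0.013×17.1 + 0.072×96.8 = 111.2
Vm = 26.7 · ln(0.10455) = 26.7 × (-2.2581) = -60.29 mV

-60.3 mV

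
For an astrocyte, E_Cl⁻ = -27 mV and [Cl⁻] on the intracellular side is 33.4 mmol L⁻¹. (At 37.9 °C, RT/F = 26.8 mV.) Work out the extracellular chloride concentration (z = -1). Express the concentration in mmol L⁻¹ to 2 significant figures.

Nernst: E = (26.8/-1) · ln([out]/[in]), so ln([out]/[in]) = -27.0 × -1 / 26.8 = 1.0075.
[out]/[in] = e^(1.0075) = 2.739.
[out] = 2.739 × 33.4 = 91.47 mmol L⁻¹.

91 mmol L⁻¹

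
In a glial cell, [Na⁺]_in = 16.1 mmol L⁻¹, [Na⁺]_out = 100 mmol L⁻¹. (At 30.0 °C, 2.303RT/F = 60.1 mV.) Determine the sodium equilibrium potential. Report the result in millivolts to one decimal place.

47.7 mV

E = (60.1/z) · log₁₀([Na⁺]_out/[Na⁺]_in) with z = +1.
= (60.1/1) · log₁₀(100/16.1) = 60.10 · log₁₀(6.211)
= 60.10 · (0.7932) = 47.67 mV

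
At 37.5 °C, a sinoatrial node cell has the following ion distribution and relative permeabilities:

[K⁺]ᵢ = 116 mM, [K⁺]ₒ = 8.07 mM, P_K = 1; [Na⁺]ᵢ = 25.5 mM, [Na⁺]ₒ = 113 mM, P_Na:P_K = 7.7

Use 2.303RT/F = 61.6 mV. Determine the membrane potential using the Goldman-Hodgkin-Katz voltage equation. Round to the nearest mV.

28 mV

Vm = 61.6 · log₁₀[(Σ P·[cation]ₒ + Σ P·[anion]ᵢ) / (Σ P·[cation]ᵢ + Σ P·[anion]ₒ)]
Numerator = 1×8.07 + 7.7×113 = 878.2
Denominator = 1×116 + 7.7×25.5 = 312.4
Vm = 61.6 · log₁₀(2.8115) = 61.6 × (0.4489) = 27.65 mV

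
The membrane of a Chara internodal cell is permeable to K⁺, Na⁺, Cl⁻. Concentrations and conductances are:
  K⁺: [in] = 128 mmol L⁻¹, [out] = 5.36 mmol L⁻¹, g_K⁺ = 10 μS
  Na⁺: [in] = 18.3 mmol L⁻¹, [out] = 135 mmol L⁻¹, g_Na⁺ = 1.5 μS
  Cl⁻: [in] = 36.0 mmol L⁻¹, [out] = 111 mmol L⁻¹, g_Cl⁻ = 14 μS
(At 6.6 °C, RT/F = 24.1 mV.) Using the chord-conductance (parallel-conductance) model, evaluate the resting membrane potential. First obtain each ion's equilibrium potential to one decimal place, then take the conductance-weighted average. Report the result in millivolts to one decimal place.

E_K⁺ = (24.1/1)·ln(5.36/128) = -76.5 mV
E_Na⁺ = (24.1/1)·ln(135/18.3) = 48.2 mV
E_Cl⁻ = (24.1/-1)·ln(111/36.0) = -27.1 mV
Vm = (Σ gᵢEᵢ)/(Σ gᵢ) = (10·-76.5 + 1.5·48.2 + 14·-27.1) / (10 + 1.5 + 14)
= -1072.10 / 25.5 = -42.04 mV

-42.0 mV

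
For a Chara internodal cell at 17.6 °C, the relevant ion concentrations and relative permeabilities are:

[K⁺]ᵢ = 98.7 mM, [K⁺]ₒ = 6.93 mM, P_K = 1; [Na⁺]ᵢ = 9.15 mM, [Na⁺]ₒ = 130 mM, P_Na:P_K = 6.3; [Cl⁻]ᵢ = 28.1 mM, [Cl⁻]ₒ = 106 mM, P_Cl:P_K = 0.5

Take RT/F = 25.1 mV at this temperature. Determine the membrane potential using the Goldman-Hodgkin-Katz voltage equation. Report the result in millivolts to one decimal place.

34.9 mV

Vm = 25.1 · ln[(Σ P·[cation]ₒ + Σ P·[anion]ᵢ) / (Σ P·[cation]ᵢ + Σ P·[anion]ₒ)]
Numerator = 1×6.93 + 6.3×130 + 0.5×28.1 = 840
Denominator = 1×98.7 + 6.3×9.15 + 0.5×106 = 209.3
Vm = 25.1 · ln(4.0124) = 25.1 × (1.3894) = 34.87 mV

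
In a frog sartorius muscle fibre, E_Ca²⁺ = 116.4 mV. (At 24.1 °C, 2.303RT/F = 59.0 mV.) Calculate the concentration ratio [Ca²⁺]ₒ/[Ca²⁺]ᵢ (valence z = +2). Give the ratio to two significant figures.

log₁₀([out]/[in]) = E·z/(59.0) = 116.4 × 2 / 59.0 = 3.9458
[out]/[in] = 10^(3.9458) = 8826

8800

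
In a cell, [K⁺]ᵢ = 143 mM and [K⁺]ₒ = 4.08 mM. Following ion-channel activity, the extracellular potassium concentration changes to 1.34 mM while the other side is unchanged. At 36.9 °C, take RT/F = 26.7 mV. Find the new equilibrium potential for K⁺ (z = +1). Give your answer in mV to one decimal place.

After the shift: [K⁺]_out = 1.34, [K⁺]_in = 143 mM.
E_new = (26.7/1)·ln(1.34/143) = 26.70 · (-4.6702) = -124.69 mV

-124.7 mV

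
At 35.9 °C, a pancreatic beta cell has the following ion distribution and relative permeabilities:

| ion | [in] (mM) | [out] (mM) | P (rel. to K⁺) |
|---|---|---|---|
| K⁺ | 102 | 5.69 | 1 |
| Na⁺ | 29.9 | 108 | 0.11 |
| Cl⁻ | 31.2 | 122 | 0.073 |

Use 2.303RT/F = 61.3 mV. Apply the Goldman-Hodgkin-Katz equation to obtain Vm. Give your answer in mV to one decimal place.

Vm = 61.3 · log₁₀[(Σ P·[cation]ₒ + Σ P·[anion]ᵢ) / (Σ P·[cation]ᵢ + Σ P·[anion]ₒ)]
Numerator = 1×5.69 + 0.11×108 + 0.073×31.2 = 19.85
Denominator = 1×102 + 0.11×29.9 + 0.073×122 = 114.2
Vm = 61.3 · log₁₀(0.1738) = 61.3 × (-0.7599) = -46.58 mV

-46.6 mV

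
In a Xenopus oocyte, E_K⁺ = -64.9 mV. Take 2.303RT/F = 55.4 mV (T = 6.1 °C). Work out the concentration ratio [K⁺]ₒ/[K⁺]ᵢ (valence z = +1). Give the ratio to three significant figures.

0.0674

log₁₀([out]/[in]) = E·z/(55.4) = -64.9 × 1 / 55.4 = -1.1715
[out]/[in] = 10^(-1.1715) = 0.06738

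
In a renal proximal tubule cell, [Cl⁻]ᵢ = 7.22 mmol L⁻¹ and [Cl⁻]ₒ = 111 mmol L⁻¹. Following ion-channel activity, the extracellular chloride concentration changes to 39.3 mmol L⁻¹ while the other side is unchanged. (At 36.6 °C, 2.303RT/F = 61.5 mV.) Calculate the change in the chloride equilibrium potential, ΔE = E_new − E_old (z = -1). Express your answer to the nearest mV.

E_old = (61.5/-1)·log₁₀(111/7.22) = -72.99 mV
E_new = (61.5/-1)·log₁₀(39.3/7.22) = -45.26 mV
ΔE = -45.26 − (-72.99) = 27.73 mV

28 mV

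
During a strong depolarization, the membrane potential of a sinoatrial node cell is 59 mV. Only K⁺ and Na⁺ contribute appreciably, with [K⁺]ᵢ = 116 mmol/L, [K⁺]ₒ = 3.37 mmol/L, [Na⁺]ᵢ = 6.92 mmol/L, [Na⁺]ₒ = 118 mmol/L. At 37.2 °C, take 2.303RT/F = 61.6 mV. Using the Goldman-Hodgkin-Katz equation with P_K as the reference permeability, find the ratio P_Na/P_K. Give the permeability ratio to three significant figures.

19.0

Let α = P_Na/P_K. GHK: Vm = 61.6·log₁₀[(Kₒ + α·Naₒ)/(Kᵢ + α·Naᵢ)].
10^(Vm/61.6) = 10^(59.0/61.6) = 9.0739
So 9.0739·(Kᵢ + α·Naᵢ) = Kₒ + α·Naₒ → α = (9.0739·116.0 − 3.37) / (118.0 − 9.0739·6.92)
α = (1053 − 3.37) / (118.0 − 62.79) = 1049/55.21 = 19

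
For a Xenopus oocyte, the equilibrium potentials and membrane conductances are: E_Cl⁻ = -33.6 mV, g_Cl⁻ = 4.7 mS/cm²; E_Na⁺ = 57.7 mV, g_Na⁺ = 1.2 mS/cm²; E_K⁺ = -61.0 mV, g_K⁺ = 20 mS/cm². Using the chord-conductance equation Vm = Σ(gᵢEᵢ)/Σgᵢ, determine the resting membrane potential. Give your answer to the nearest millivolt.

Σ gᵢEᵢ = 4.7·(-33.6) + 1.2·(57.7) + 20·(-61.0) = -1308.68
Σ gᵢ = 4.7 + 1.2 + 20 = 25.9
Vm = -1308.68 / 25.9 = -50.53 mV

-51 mV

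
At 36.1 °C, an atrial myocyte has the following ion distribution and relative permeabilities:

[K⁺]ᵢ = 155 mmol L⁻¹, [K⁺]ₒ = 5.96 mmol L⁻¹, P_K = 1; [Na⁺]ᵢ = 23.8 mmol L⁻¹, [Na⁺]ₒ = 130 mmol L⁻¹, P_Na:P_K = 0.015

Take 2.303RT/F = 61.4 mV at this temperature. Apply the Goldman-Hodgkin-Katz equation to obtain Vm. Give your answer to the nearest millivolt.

Vm = 61.4 · log₁₀[(Σ P·[cation]ₒ + Σ P·[anion]ᵢ) / (Σ P·[cation]ᵢ + Σ P·[anion]ₒ)]
Numerator = 1×5.96 + 0.015×130 = 7.91
Denominator = 1×155 + 0.015×23.8 = 155.4
Vm = 61.4 · log₁₀(0.050915) = 61.4 × (-1.2932) = -79.40 mV

-79 mV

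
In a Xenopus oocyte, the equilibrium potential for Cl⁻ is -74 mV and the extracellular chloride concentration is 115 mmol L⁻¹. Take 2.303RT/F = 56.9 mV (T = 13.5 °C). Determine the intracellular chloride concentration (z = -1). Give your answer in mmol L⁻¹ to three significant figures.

Nernst: E = (56.9/-1) · log₁₀([out]/[in]), so log₁₀([out]/[in]) = -74.0 × -1 / 56.9 = 1.3005.
[out]/[in] = 10^(1.3005) = 19.98.
[in] = 115 / 19.98 = 5.757 mmol L⁻¹.

5.76 mmol L⁻¹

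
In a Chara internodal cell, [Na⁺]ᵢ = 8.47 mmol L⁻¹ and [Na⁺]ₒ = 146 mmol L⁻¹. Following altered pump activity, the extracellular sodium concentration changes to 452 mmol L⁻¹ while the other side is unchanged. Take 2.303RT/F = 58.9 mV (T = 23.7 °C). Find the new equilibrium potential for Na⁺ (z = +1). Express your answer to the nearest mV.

102 mV

After the shift: [Na⁺]_out = 452, [Na⁺]_in = 8.47 mmol L⁻¹.
E_new = (58.9/1)·log₁₀(452/8.47) = 58.90 · (1.7273) = 101.74 mV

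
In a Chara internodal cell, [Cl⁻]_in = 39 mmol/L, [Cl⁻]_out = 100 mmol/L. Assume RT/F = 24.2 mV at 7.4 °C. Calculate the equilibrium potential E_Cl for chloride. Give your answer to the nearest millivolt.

-23 mV

E = (24.2/z) · ln([Cl⁻]_out/[Cl⁻]_in) with z = -1.
For an anion, dividing by z = -1 reverses the sign.
= (24.2/-1) · ln(100/39) = -24.20 · ln(2.564)
= -24.20 · (0.9416) = -22.79 mV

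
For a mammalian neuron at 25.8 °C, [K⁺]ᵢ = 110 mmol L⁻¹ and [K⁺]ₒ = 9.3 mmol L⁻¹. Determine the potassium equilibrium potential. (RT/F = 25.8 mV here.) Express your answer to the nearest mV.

E = (25.8/z) · ln([K⁺]_out/[K⁺]_in) with z = +1.
= (25.8/1) · ln(9.3/110) = 25.80 · ln(0.08455)
= 25.80 · (-2.4705) = -63.74 mV

-64 mV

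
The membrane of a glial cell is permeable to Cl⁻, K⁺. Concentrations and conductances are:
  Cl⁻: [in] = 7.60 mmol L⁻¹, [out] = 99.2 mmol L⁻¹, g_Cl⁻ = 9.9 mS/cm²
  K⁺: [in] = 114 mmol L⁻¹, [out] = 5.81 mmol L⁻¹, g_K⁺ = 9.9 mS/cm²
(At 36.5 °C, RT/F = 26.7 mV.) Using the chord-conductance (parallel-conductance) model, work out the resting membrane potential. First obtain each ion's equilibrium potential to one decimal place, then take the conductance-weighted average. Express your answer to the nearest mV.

E_Cl⁻ = (26.7/-1)·ln(99.2/7.60) = -68.6 mV
E_K⁺ = (26.7/1)·ln(5.81/114) = -79.5 mV
Vm = (Σ gᵢEᵢ)/(Σ gᵢ) = (9.9·-68.6 + 9.9·-79.5) / (9.9 + 9.9)
= -1466.19 / 19.8 = -74.05 mV

-74 mV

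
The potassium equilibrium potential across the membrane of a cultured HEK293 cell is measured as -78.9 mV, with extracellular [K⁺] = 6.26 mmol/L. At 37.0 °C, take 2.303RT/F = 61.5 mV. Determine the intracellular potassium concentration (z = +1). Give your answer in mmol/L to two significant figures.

Nernst: E = (61.5/1) · log₁₀([out]/[in]), so log₁₀([out]/[in]) = -78.9 × 1 / 61.5 = -1.2829.
[out]/[in] = 10^(-1.2829) = 0.05213.
[in] = 6.26 / 0.05213 = 120.1 mmol/L.

120 mmol/L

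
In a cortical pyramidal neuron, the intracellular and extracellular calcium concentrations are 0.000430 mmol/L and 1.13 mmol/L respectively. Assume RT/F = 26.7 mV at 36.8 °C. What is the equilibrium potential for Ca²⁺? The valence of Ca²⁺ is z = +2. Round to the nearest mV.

105 mV

E = (26.7/z) · ln([Ca²⁺]_out/[Ca²⁺]_in) with z = +2.
= (26.7/2) · ln(1.13/0.000430) = 13.35 · ln(2628)
= 13.35 · (7.8739) = 105.12 mV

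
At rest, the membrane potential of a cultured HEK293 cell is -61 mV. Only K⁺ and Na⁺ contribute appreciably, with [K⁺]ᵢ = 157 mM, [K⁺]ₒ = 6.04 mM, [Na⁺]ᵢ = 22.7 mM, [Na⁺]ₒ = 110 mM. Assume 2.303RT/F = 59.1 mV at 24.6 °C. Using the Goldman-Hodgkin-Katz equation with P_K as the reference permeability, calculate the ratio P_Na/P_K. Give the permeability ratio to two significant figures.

0.079

Let α = P_Na/P_K. GHK: Vm = 59.1·log₁₀[(Kₒ + α·Naₒ)/(Kᵢ + α·Naᵢ)].
10^(Vm/59.1) = 10^(-61.0/59.1) = 0.092865
So 0.092865·(Kᵢ + α·Naᵢ) = Kₒ + α·Naₒ → α = (0.092865·157.0 − 6.04) / (110.0 − 0.092865·22.7)
α = (14.58 − 6.04) / (110.0 − 2.108) = 8.54/107.9 = 0.07915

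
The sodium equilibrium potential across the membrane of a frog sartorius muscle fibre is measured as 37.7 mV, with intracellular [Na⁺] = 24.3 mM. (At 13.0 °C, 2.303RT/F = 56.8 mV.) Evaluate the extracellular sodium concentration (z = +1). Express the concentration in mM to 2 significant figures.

Nernst: E = (56.8/1) · log₁₀([out]/[in]), so log₁₀([out]/[in]) = 37.7 × 1 / 56.8 = 0.6637.
[out]/[in] = 10^(0.6637) = 4.61.
[out] = 4.61 × 24.3 = 112 mM.

110 mM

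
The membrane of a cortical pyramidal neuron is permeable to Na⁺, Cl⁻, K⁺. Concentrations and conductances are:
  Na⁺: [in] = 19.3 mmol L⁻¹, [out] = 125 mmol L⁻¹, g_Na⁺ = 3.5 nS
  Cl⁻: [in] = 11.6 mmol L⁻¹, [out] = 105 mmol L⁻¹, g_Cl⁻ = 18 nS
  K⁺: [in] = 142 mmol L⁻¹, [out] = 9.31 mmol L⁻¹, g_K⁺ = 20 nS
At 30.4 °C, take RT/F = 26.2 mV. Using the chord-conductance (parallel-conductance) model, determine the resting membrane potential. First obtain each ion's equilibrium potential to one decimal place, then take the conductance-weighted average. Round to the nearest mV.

-55 mV

E_Na⁺ = (26.2/1)·ln(125/19.3) = 48.9 mV
E_Cl⁻ = (26.2/-1)·ln(105/11.6) = -57.7 mV
E_K⁺ = (26.2/1)·ln(9.31/142) = -71.4 mV
Vm = (Σ gᵢEᵢ)/(Σ gᵢ) = (3.5·48.9 + 18·-57.7 + 20·-71.4) / (3.5 + 18 + 20)
= -2295.45 / 41.5 = -55.31 mV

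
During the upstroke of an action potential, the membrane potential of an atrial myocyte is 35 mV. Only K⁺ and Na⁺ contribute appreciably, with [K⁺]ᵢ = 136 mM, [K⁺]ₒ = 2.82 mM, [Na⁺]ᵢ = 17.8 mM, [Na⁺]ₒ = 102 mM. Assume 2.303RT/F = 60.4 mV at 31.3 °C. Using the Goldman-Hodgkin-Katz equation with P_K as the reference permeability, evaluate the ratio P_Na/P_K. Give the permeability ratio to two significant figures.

15

Let α = P_Na/P_K. GHK: Vm = 60.4·log₁₀[(Kₒ + α·Naₒ)/(Kᵢ + α·Naᵢ)].
10^(Vm/60.4) = 10^(35.0/60.4) = 3.7973
So 3.7973·(Kᵢ + α·Naᵢ) = Kₒ + α·Naₒ → α = (3.7973·136.0 − 2.82) / (102.0 − 3.7973·17.8)
α = (516.4 − 2.82) / (102.0 − 67.59) = 513.6/34.41 = 14.93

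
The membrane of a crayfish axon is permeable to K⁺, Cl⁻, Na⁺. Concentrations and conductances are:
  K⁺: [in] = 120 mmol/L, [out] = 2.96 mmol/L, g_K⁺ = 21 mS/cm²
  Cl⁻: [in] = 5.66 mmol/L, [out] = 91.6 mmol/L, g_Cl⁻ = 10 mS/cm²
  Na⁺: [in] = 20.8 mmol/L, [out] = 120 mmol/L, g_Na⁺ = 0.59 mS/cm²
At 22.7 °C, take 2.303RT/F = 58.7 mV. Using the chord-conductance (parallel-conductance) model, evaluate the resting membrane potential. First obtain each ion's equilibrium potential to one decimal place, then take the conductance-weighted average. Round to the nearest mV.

E_K⁺ = (58.7/1)·log₁₀(2.96/120) = -94.4 mV
E_Cl⁻ = (58.7/-1)·log₁₀(91.6/5.66) = -71.0 mV
E_Na⁺ = (58.7/1)·log₁₀(120/20.8) = 44.7 mV
Vm = (Σ gᵢEᵢ)/(Σ gᵢ) = (21·-94.4 + 10·-71.0 + 0.59·44.7) / (21 + 10 + 0.59)
= -2666.03 / 31.59 = -84.39 mV

-84 mV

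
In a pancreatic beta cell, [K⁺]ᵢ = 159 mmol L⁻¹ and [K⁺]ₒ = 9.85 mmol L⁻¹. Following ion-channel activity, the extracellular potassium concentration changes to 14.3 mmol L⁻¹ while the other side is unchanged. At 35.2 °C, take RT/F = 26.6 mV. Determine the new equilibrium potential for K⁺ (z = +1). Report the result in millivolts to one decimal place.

-64.1 mV

After the shift: [K⁺]_out = 14.3, [K⁺]_in = 159 mmol L⁻¹.
E_new = (26.6/1)·ln(14.3/159) = 26.60 · (-2.4086) = -64.07 mV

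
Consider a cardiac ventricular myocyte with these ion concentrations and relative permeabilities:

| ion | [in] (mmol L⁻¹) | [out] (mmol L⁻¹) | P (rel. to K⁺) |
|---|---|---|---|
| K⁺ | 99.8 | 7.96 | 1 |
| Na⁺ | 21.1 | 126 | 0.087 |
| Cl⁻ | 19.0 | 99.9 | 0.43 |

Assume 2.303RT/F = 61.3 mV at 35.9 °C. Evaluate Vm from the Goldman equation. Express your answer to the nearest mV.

-45 mV

Vm = 61.3 · log₁₀[(Σ P·[cation]ₒ + Σ P·[anion]ᵢ) / (Σ P·[cation]ᵢ + Σ P·[anion]ₒ)]
Numerator = 1×7.96 + 0.087×126 + 0.43×19.0 = 27.09
Denominator = 1×99.8 + 0.087×21.1 + 0.43×99.9 = 144.6
Vm = 61.3 · log₁₀(0.18737) = 61.3 × (-0.7273) = -44.58 mV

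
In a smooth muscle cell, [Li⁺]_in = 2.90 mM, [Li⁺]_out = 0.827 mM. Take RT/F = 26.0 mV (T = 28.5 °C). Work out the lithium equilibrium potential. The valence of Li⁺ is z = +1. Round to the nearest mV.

-33 mV

E = (26.0/z) · ln([Li⁺]_out/[Li⁺]_in) with z = +1.
= (26.0/1) · ln(0.827/2.90) = 26.00 · ln(0.2852)
= 26.00 · (-1.2547) = -32.62 mV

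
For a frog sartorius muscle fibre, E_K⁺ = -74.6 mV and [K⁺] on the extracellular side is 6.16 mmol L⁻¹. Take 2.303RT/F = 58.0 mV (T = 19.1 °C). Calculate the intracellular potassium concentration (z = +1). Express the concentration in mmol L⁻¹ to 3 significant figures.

119 mmol L⁻¹

Nernst: E = (58.0/1) · log₁₀([out]/[in]), so log₁₀([out]/[in]) = -74.6 × 1 / 58.0 = -1.2862.
[out]/[in] = 10^(-1.2862) = 0.05174.
[in] = 6.16 / 0.05174 = 119.1 mmol L⁻¹.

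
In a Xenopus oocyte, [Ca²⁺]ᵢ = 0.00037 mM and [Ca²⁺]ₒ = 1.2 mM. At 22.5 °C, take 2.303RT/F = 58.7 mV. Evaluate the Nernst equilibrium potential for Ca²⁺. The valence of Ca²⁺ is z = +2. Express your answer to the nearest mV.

E = (58.7/z) · log₁₀([Ca²⁺]_out/[Ca²⁺]_in) with z = +2.
= (58.7/2) · log₁₀(1.2/0.00037) = 29.35 · log₁₀(3243)
= 29.35 · (3.5110) = 103.05 mV

103 mV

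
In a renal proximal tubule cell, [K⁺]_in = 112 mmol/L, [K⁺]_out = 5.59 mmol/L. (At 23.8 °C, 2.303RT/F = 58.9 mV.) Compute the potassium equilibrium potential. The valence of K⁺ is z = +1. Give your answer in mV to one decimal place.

E = (58.9/z) · log₁₀([K⁺]_out/[K⁺]_in) with z = +1.
= (58.9/1) · log₁₀(5.59/112) = 58.90 · log₁₀(0.04991)
= 58.90 · (-1.3018) = -76.68 mV

-76.7 mV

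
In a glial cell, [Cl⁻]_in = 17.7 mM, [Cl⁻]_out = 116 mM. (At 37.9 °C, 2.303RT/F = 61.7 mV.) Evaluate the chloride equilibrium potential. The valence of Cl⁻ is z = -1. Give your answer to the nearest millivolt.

E = (61.7/z) · log₁₀([Cl⁻]_out/[Cl⁻]_in) with z = -1.
For an anion, dividing by z = -1 reverses the sign.
= (61.7/-1) · log₁₀(116/17.7) = -61.70 · log₁₀(6.554)
= -61.70 · (0.8165) = -50.38 mV

-50 mV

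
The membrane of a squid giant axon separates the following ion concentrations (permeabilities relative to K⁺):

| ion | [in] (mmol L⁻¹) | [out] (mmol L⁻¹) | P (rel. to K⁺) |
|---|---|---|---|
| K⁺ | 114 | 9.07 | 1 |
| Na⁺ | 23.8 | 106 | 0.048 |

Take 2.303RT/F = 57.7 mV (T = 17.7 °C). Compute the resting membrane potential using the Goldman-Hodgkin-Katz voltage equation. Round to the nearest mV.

Vm = 57.7 · log₁₀[(Σ P·[cation]ₒ + Σ P·[anion]ᵢ) / (Σ P·[cation]ᵢ + Σ P·[anion]ₒ)]
Numerator = 1×9.07 + 0.048×106 = 14.16
Denominator = 1×114 + 0.048×23.8 = 115.1
Vm = 57.7 · log₁₀(0.12296) = 57.7 × (-0.9102) = -52.52 mV

-53 mV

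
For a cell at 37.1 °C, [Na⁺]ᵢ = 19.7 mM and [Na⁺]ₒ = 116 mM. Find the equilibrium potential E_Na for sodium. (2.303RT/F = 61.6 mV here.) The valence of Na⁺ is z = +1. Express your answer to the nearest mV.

47 mV

E = (61.6/z) · log₁₀([Na⁺]_out/[Na⁺]_in) with z = +1.
= (61.6/1) · log₁₀(116/19.7) = 61.60 · log₁₀(5.888)
= 61.60 · (0.7700) = 47.43 mV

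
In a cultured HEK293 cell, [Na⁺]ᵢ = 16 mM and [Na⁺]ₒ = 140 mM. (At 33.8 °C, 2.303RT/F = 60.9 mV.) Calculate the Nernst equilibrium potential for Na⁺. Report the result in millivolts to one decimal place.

57.4 mV

E = (60.9/z) · log₁₀([Na⁺]_out/[Na⁺]_in) with z = +1.
= (60.9/1) · log₁₀(140/16) = 60.90 · log₁₀(8.75)
= 60.90 · (0.9420) = 57.37 mV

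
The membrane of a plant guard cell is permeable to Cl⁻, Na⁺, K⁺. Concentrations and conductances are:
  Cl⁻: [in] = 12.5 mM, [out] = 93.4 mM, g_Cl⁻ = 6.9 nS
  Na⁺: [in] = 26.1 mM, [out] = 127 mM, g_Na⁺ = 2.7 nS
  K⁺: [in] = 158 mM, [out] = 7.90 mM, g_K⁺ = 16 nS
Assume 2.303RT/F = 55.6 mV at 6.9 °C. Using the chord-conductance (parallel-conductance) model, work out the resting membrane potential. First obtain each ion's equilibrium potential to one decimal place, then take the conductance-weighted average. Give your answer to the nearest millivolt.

E_Cl⁻ = (55.6/-1)·log₁₀(93.4/12.5) = -48.6 mV
E_Na⁺ = (55.6/1)·log₁₀(127/26.1) = 38.2 mV
E_K⁺ = (55.6/1)·log₁₀(7.90/158) = -72.3 mV
Vm = (Σ gᵢEᵢ)/(Σ gᵢ) = (6.9·-48.6 + 2.7·38.2 + 16·-72.3) / (6.9 + 2.7 + 16)
= -1389.00 / 25.6 = -54.26 mV

-54 mV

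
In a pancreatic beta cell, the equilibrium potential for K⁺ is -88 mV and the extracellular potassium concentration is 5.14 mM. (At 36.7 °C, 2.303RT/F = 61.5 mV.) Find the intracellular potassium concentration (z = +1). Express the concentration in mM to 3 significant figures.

139 mM

Nernst: E = (61.5/1) · log₁₀([out]/[in]), so log₁₀([out]/[in]) = -88.0 × 1 / 61.5 = -1.4309.
[out]/[in] = 10^(-1.4309) = 0.03708.
[in] = 5.14 / 0.03708 = 138.6 mM.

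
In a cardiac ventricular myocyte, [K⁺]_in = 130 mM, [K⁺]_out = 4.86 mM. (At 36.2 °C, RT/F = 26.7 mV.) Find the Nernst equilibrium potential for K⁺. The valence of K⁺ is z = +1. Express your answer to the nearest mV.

E = (26.7/z) · ln([K⁺]_out/[K⁺]_in) with z = +1.
= (26.7/1) · ln(4.86/130) = 26.70 · ln(0.03738)
= 26.70 · (-3.2865) = -87.75 mV

-88 mV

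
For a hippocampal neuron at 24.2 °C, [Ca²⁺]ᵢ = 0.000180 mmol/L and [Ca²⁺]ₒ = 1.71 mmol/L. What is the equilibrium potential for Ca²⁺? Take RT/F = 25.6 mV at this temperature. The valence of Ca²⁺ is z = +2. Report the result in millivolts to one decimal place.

117.2 mV

E = (25.6/z) · ln([Ca²⁺]_out/[Ca²⁺]_in) with z = +2.
= (25.6/2) · ln(1.71/0.000180) = 12.80 · ln(9500)
= 12.80 · (9.1590) = 117.24 mV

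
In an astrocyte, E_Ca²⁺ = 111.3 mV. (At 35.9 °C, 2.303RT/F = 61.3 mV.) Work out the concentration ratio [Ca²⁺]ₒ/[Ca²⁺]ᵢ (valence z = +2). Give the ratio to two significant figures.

log₁₀([out]/[in]) = E·z/(61.3) = 111.3 × 2 / 61.3 = 3.6313
[out]/[in] = 10^(3.6313) = 4279

4300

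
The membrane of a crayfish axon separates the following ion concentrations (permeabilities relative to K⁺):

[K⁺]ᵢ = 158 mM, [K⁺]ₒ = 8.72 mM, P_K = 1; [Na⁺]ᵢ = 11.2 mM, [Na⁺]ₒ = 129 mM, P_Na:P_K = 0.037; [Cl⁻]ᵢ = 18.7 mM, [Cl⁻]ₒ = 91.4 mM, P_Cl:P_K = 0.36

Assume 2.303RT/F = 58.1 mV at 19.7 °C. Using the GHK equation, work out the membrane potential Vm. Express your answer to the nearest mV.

Vm = 58.1 · log₁₀[(Σ P·[cation]ₒ + Σ P·[anion]ᵢ) / (Σ P·[cation]ᵢ + Σ P·[anion]ₒ)]
Numerator = 1×8.72 + 0.037×129 + 0.36×18.7 = 20.23
Denominator = 1×158 + 0.037×11.2 + 0.36×91.4 = 191.3
Vm = 58.1 · log₁₀(0.10571) = 58.1 × (-0.9759) = -56.70 mV

-57 mV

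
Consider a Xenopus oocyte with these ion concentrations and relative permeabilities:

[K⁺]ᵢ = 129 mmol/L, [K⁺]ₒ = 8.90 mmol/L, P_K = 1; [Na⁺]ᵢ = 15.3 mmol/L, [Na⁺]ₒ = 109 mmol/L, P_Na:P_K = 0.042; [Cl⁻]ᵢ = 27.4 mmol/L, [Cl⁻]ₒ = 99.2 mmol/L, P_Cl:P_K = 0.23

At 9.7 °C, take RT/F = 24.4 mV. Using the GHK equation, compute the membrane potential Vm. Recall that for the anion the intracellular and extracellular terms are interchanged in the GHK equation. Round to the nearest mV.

-50 mV

Vm = 24.4 · ln[(Σ P·[cation]ₒ + Σ P·[anion]ᵢ) / (Σ P·[cation]ᵢ + Σ P·[anion]ₒ)]
Numerator = 1×8.90 + 0.042×109 + 0.23×27.4 = 19.78
Denominator = 1×129 + 0.042×15.3 + 0.23×99.2 = 152.5
Vm = 24.4 · ln(0.12974) = 24.4 × (-2.0422) = -49.83 mV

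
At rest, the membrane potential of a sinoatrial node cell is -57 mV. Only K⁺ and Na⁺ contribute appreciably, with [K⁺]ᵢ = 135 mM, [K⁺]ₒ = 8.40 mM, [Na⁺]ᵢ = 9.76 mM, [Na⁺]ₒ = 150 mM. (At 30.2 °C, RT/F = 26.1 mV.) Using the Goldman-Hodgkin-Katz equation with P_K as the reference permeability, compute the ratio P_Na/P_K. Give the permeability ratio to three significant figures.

0.0457

Let α = P_Na/P_K. GHK: Vm = 26.1·ln[(Kₒ + α·Naₒ)/(Kᵢ + α·Naᵢ)].
e^(Vm/26.1) = e^(-57.0/26.1) = 0.1126
So 0.1126·(Kᵢ + α·Naᵢ) = Kₒ + α·Naₒ → α = (0.1126·135.0 − 8.4) / (150.0 − 0.1126·9.76)
α = (15.2 − 8.4) / (150.0 − 1.099) = 6.801/148.9 = 0.04568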